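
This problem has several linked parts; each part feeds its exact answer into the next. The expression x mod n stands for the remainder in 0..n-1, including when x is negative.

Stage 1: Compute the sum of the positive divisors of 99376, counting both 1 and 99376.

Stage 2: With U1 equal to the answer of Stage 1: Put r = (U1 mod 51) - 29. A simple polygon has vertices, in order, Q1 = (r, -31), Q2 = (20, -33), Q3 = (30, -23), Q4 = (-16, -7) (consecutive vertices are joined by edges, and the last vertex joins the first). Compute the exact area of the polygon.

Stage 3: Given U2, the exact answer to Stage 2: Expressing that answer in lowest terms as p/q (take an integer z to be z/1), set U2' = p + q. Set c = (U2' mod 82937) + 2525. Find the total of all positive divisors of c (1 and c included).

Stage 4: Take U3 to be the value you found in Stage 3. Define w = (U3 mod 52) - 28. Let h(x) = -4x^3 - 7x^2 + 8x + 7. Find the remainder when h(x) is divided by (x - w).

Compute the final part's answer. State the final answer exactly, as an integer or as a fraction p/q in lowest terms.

-5

Stage 1: 99376 = 2^4 * 6211; sigma = (1 + 2 + 4 + 8 + 16) * (1 + 6211) = 31 * 6212 = 192572; answer 192572
Stage 2: U1 = 192572; r = 18; cross terms: (18*-33 - 20*-31)=26, (20*-23 - 30*-33)=530, (30*-7 - -16*-23)=-578, (-16*-31 - 18*-7)=622; twice the area = |600| = 600; area = 300; answer 300
Stage 3: U2 = 300; threaded value p + q = 301; c = 2826; 2826 = 2 * 3^2 * 157; sigma = (1 + 2) * (1 + 3 + 9) * (1 + 157) = 3 * 13 * 158 = 6162; answer 6162
Stage 4: U3 = 6162; w = -2; remainder = value at the root: -4*(-2)^3 - 7*(-2)^2 + 8*(-2)^1 + 7 = (32) + (-28) + (-16) + (7) = -5; answer -5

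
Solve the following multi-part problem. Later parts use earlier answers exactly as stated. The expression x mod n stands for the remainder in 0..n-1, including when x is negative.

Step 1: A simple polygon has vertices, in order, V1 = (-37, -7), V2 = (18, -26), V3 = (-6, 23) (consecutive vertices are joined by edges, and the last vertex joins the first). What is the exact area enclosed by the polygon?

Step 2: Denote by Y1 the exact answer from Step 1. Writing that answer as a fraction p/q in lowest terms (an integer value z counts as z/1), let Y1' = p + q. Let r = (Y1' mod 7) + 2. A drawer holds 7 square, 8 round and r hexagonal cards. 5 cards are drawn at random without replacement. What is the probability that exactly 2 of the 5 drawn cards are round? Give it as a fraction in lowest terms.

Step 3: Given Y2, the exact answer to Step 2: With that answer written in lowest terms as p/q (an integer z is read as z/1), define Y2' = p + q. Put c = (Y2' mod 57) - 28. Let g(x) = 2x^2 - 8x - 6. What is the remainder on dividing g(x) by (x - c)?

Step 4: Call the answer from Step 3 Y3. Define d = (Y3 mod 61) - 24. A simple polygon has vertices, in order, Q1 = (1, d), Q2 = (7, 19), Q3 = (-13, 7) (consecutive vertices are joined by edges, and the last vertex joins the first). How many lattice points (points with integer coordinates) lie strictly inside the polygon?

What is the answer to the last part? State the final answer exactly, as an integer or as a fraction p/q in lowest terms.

Step 1: cross terms: (-37*-26 - 18*-7)=1088, (18*23 - -6*-26)=258, (-6*-7 - -37*23)=893; twice the area = |2239| = 2239; area = 2239/2; answer 2239/2
Step 2: Y1 = 2239/2; threaded value p + q = 2241; r = 3; total draws C(18,5) = 8568; favorable C(8,2)*C(10,3) = 3360; P = 20/51; answer 20/51
Step 3: Y2 = 20/51; threaded value p + q = 71; c = -14; remainder = value at the root: 2*(-14)^2 - 8*(-14)^1 - 6 = (392) + (112) + (-6) = 498; answer 498
Step 4: Y3 = 498; d = -14; cross terms: (1*19 - 7*-14)=117, (7*7 - -13*19)=296, (-13*-14 - 1*7)=175; twice the area = |588| = 588; area = 294; boundary points = 3 + 4 + 7 = 14; strictly interior points = area - boundary/2 + 1 = 288; answer 288

288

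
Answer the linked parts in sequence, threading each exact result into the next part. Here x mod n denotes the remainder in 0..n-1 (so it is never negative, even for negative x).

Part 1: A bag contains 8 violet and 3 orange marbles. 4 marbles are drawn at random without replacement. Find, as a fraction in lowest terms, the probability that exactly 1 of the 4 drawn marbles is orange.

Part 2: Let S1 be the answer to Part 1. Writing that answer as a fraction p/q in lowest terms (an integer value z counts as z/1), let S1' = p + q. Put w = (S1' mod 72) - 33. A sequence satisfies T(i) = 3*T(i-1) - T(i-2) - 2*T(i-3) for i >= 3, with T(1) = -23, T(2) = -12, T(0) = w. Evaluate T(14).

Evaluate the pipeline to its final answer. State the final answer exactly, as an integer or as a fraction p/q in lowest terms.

494304

Part 1: total draws C(11,4) = 330; favorable C(3,1)*C(8,3) = 168; P = 28/55; answer 28/55
Part 2: S1 = 28/55; threaded value p + q = 83; w = -22; T(3) = 3*(-12) - 1*(-23) - 2*(-22) = 31; iterating: T(3)=31, T(4)=151, T(5)=446, T(6)=1125, T(7)=2627, T(8)=5864, T(9)=12715, T(10)=27027, T(11)=56638, T(12)=117457, T(13)=241679, T(14)=494304; answer 494304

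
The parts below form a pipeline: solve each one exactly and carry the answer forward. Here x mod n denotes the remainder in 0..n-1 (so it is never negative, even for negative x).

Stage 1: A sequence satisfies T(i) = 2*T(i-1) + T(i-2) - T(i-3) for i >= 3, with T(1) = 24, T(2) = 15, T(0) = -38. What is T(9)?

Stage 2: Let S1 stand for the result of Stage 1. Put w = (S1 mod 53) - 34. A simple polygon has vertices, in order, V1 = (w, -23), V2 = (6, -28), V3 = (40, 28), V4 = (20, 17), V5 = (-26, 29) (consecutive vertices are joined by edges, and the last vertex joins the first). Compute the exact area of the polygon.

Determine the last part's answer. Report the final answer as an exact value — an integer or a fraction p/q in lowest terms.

4705/2

Stage 1: T(3) = 2*(15) + 1*(24) - 1*(-38) = 92; iterating: T(3)=92, T(4)=175, T(5)=427, T(6)=937, T(7)=2126, T(8)=4762, T(9)=10713; answer 10713
Stage 2: S1 = 10713; w = -27; cross terms: (-27*-28 - 6*-23)=894, (6*28 - 40*-28)=1288, (40*17 - 20*28)=120, (20*29 - -26*17)=1022, (-26*-23 - -27*29)=1381; twice the area = |4705| = 4705; area = 4705/2; answer 4705/2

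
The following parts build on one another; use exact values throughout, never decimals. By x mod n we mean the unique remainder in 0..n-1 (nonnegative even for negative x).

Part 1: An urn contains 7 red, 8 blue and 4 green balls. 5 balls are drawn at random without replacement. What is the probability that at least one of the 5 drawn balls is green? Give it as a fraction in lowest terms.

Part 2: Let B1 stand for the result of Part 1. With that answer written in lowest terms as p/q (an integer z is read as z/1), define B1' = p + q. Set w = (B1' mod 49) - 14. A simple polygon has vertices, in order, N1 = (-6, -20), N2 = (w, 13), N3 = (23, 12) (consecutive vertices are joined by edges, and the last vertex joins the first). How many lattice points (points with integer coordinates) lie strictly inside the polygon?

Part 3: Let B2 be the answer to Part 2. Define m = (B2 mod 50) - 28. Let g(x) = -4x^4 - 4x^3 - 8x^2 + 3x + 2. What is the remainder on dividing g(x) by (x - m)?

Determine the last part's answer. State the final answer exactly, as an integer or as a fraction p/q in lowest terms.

Part 1: total draws C(19,5) = 11628; complement C(15,5) = 3003; favorable 11628 - 3003 = 8625; P = 2875/3876; answer 2875/3876
Part 2: B1 = 2875/3876; threaded value p + q = 6751; w = 24; cross terms: (-6*13 - 24*-20)=402, (24*12 - 23*13)=-11, (23*-20 - -6*12)=-388; twice the area = |3| = 3; area = 3/2; boundary points = 3 + 1 + 1 = 5; strictly interior points = area - boundary/2 + 1 = 0; answer 0
Part 3: B2 = 0; m = -28; remainder = value at the root: -4*(-28)^4 - 4*(-28)^3 - 8*(-28)^2 + 3*(-28)^1 + 2 = (-2458624) + (87808) + (-6272) + (-84) + (2) = -2377170; answer -2377170

-2377170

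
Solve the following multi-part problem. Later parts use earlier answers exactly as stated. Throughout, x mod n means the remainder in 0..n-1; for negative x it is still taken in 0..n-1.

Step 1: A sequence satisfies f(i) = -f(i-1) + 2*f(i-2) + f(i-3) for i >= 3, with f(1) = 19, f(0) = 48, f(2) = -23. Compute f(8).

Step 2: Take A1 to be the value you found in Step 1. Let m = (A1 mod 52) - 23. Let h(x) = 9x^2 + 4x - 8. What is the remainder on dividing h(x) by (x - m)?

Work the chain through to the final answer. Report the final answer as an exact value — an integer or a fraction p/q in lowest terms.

2360

Step 1: f(3) = -1*(-23) + 2*(19) + 1*(48) = 109; iterating: f(3)=109, f(4)=-136, f(5)=331, f(6)=-494, f(7)=1020, f(8)=-1677; answer -1677
Step 2: A1 = -1677; m = 16; remainder = value at the root: 9*(16)^2 + 4*(16)^1 - 8 = (2304) + (64) + (-8) = 2360; answer 2360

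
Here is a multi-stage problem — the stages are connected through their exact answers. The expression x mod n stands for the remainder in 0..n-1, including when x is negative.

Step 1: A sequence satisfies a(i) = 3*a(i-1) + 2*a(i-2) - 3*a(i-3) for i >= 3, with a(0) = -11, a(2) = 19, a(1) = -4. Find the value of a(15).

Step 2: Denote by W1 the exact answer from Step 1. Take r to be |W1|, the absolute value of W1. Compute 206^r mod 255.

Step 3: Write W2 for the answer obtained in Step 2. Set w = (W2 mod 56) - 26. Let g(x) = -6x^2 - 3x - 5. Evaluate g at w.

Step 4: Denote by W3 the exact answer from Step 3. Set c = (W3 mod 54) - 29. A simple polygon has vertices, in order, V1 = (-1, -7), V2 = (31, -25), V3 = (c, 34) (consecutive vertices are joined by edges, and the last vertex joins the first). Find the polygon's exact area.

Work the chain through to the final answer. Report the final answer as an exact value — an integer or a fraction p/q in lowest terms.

575

Step 1: a(3) = 3*(19) + 2*(-4) - 3*(-11) = 82; iterating: a(3)=82, a(4)=296, a(5)=995, a(6)=3331, a(7)=11095, a(8)=36962, a(9)=123083, a(10)=409888, a(11)=1364944, a(12)=4545359, a(13)=15136301, a(14)=50404789, a(15)=167850892; answer 167850892
Step 2: W1 = 167850892; r = 167850892; squarings mod 255: 206^1=206, 206^2=106, 206^4=16, 206^8=1, 206^16=1, 206^32=1, 206^64=1, 206^128=1, 206^256=1, 206^512=1, 206^1024=1, 206^2048=1, 206^4096=1, 206^8192=1, 206^16384=1, 206^32768=1, 206^65536=1, 206^131072=1, 206^262144=1, 206^524288=1, 206^1048576=1, 206^2097152=1, 206^4194304=1, 206^8388608=1, 206^16777216=1, 206^33554432=1, 206^67108864=1, 206^134217728=1; 206^167850892 = 206^4 * 206^8 * 206^128 * 206^256 * 206^512 * 206^4096 * 206^8192 * 206^65536 * 206^33554432 * 206^134217728 = 16 (mod 255); answer 16
Step 3: W2 = 16; w = -10; -6*(-10)^2 - 3*(-10)^1 - 5 = (-600) + (30) + (-5) = -575; answer -575
Step 4: W3 = -575; c = -10; cross terms: (-1*-25 - 31*-7)=242, (31*34 - -10*-25)=804, (-10*-7 - -1*34)=104; twice the area = |1150| = 1150; area = 575; answer 575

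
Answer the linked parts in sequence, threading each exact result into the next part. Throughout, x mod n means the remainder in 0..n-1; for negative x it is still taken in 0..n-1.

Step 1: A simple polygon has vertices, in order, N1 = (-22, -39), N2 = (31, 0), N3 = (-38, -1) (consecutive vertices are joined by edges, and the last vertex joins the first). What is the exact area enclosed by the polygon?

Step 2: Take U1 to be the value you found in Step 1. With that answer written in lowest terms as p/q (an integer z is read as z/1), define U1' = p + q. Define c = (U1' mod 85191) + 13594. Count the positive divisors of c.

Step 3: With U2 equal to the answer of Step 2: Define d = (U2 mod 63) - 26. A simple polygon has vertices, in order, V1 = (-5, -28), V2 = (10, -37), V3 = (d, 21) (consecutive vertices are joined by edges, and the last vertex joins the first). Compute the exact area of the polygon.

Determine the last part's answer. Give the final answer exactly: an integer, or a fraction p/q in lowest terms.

Step 1: cross terms: (-22*0 - 31*-39)=1209, (31*-1 - -38*0)=-31, (-38*-39 - -22*-1)=1460; twice the area = |2638| = 2638; area = 1319; answer 1319
Step 2: U1 = 1319; threaded value p + q = 1320; c = 14914; 14914 = 2 * 7457; number of divisors = (1+1) * (1+1) = 4; answer 4
Step 3: U2 = 4; d = -22; cross terms: (-5*-37 - 10*-28)=465, (10*21 - -22*-37)=-604, (-22*-28 - -5*21)=721; twice the area = |582| = 582; area = 291; answer 291

291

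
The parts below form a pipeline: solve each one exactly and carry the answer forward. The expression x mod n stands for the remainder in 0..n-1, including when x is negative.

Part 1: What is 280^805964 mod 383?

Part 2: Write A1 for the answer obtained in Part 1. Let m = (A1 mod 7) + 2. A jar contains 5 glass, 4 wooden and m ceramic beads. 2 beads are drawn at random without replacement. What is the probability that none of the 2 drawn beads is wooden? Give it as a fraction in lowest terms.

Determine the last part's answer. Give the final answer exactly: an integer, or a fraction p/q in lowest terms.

Part 1: squarings mod 383: 280^1=280, 280^2=268, 280^4=203, 280^8=228, 280^16=279, 280^32=92, 280^64=38, 280^128=295, 280^256=84, 280^512=162, 280^1024=200, 280^2048=168, 280^4096=265, 280^8192=136, 280^16384=112, 280^32768=288, 280^65536=216, 280^131072=313, 280^262144=304, 280^524288=113; 280^805964 = 280^4 * 280^8 * 280^64 * 280^1024 * 280^2048 * 280^16384 * 280^262144 * 280^524288 = 6 (mod 383); answer 6
Part 2: A1 = 6; m = 8; total draws C(17,2) = 136; favorable C(13,2) = 78; P = 39/68; answer 39/68

39/68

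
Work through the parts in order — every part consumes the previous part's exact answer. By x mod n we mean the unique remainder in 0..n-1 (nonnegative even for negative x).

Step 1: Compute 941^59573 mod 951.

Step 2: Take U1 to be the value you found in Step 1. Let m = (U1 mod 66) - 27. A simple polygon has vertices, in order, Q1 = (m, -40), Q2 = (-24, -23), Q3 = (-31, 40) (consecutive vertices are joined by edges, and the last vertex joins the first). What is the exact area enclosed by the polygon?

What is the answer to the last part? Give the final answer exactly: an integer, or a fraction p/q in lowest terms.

Step 1: squarings mod 951: 941^1=941, 941^2=100, 941^4=490, 941^8=448, 941^16=43, 941^32=898, 941^64=907, 941^128=34, 941^256=205, 941^512=181, 941^1024=427, 941^2048=688, 941^4096=697, 941^8192=799, 941^16384=280, 941^32768=418; 941^59573 = 941^1 * 941^4 * 941^16 * 941^32 * 941^128 * 941^2048 * 941^8192 * 941^16384 * 941^32768 = 716 (mod 951); answer 716
Step 2: U1 = 716; m = 29; cross terms: (29*-23 - -24*-40)=-1627, (-24*40 - -31*-23)=-1673, (-31*-40 - 29*40)=80; twice the area = |-3220| = 3220; area = 1610; answer 1610

1610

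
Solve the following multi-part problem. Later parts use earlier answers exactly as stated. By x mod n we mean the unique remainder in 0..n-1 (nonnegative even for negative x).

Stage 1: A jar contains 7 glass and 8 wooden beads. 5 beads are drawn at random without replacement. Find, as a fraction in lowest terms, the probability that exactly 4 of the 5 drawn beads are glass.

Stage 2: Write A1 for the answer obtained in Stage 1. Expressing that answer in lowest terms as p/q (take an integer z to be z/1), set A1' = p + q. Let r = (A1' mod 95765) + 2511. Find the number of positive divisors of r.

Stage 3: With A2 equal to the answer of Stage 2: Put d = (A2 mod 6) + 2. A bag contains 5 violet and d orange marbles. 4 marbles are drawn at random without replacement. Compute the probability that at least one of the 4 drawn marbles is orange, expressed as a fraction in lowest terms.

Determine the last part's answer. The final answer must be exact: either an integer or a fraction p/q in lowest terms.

6/7

Stage 1: total draws C(15,5) = 3003; favorable C(7,4)*C(8,1) = 280; P = 40/429; answer 40/429
Stage 2: A1 = 40/429; threaded value p + q = 469; r = 2980; 2980 = 2^2 * 5 * 149; number of divisors = (2+1) * (1+1) * (1+1) = 12; answer 12
Stage 3: A2 = 12; d = 2; total draws C(7,4) = 35; complement C(5,4) = 5; favorable 35 - 5 = 30; P = 6/7; answer 6/7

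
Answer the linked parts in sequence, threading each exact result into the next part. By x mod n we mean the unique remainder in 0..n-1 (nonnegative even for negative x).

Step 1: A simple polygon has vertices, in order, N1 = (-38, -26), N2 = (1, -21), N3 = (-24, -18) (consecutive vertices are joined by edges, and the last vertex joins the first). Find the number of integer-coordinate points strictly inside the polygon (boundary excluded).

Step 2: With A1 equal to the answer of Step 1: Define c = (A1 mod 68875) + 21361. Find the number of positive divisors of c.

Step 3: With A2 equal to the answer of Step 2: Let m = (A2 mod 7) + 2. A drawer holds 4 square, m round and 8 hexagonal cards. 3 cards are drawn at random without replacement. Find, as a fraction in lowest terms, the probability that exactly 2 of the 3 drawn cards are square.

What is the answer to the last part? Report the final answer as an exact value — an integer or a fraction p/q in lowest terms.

9/70

Step 1: cross terms: (-38*-21 - 1*-26)=824, (1*-18 - -24*-21)=-522, (-24*-26 - -38*-18)=-60; twice the area = |242| = 242; area = 121; boundary points = 1 + 1 + 2 = 4; strictly interior points = area - boundary/2 + 1 = 120; answer 120
Step 2: A1 = 120; c = 21481; 21481 is prime, so its only divisors are 1 and 21481; count = 2; answer 2
Step 3: A2 = 2; m = 4; total draws C(16,3) = 560; favorable C(4,2)*C(12,1) = 72; P = 9/70; answer 9/70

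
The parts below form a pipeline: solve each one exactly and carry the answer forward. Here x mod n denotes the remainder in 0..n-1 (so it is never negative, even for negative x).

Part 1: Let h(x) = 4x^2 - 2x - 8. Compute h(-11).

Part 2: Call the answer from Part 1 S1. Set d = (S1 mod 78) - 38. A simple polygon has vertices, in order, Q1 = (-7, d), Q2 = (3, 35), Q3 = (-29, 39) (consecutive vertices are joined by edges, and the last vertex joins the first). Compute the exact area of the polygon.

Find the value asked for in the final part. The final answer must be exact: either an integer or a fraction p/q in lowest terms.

Part 1: 4*(-11)^2 - 2*(-11)^1 - 8 = (484) + (22) + (-8) = 498; answer 498
Part 2: S1 = 498; d = -8; cross terms: (-7*35 - 3*-8)=-221, (3*39 - -29*35)=1132, (-29*-8 - -7*39)=505; twice the area = |1416| = 1416; area = 708; answer 708

708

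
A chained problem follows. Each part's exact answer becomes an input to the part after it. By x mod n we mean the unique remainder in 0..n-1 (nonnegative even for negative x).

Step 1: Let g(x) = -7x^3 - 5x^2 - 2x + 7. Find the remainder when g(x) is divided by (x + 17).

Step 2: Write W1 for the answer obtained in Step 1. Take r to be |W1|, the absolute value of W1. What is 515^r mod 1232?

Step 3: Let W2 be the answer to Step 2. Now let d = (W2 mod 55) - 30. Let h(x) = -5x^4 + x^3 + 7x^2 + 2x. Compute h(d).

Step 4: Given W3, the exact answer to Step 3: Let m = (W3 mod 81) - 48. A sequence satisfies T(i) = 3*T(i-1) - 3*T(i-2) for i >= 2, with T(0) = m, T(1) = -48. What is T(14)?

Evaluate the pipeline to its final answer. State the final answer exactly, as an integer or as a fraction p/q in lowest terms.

-72171

Step 1: remainder = value at the root: -7*(-17)^3 - 5*(-17)^2 - 2*(-17)^1 + 7 = (34391) + (-1445) + (34) + (7) = 32987; answer 32987
Step 2: W1 = 32987; r = 32987; squarings mod 1232: 515^1=515, 515^2=345, 515^4=753, 515^8=289, 515^16=977, 515^32=961, 515^64=753, 515^128=289, 515^256=977, 515^512=961, 515^1024=753, 515^2048=289, 515^4096=977, 515^8192=961, 515^16384=753, 515^32768=289; 515^32987 = 515^1 * 515^2 * 515^8 * 515^16 * 515^64 * 515^128 * 515^32768 = 1115 (mod 1232); answer 1115
Step 3: W2 = 1115; d = -15; -5*(-15)^4 + 1*(-15)^3 + 7*(-15)^2 + 2*(-15)^1 = (-253125) + (-3375) + (1575) + (-30) = -254955; answer -254955
Step 4: W3 = -254955; m = -15; T(2) = 3*(-48) - 3*(-15) = -99; iterating: T(2)=-99, T(3)=-153, T(4)=-162, T(5)=-27, T(6)=405, T(7)=1296, T(8)=2673, T(9)=4131, T(10)=4374, T(11)=729, T(12)=-10935, T(13)=-34992, T(14)=-72171; answer -72171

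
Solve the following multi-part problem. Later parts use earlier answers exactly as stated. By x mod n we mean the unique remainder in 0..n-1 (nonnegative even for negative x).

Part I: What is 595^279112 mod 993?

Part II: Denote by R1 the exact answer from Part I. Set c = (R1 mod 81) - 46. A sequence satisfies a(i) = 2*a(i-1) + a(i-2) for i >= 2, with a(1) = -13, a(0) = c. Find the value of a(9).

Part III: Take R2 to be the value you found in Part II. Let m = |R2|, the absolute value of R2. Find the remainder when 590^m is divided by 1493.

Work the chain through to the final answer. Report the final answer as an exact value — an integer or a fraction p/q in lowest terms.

Part I: squarings mod 993: 595^1=595, 595^2=517, 595^4=172, 595^8=787, 595^16=730, 595^32=652, 595^64=100, 595^128=70, 595^256=928, 595^512=253, 595^1024=457, 595^2048=319, 595^4096=475, 595^8192=214, 595^16384=118, 595^32768=22, 595^65536=484, 595^131072=901, 595^262144=520; 595^279112 = 595^8 * 595^64 * 595^512 * 595^16384 * 595^262144 = 193 (mod 993); answer 193
Part II: R1 = 193; c = -15; a(2) = 2*(-13) + 1*(-15) = -41; iterating: a(2)=-41, a(3)=-95, a(4)=-231, a(5)=-557, a(6)=-1345, a(7)=-3247, a(8)=-7839, a(9)=-18925; answer -18925
Part III: R2 = -18925; m = 18925; squarings mod 1493: 590^1=590, 590^2=231, 590^4=1106, 590^8=469, 590^16=490, 590^32=1220, 590^64=1372, 590^128=1204, 590^256=1406, 590^512=104, 590^1024=365, 590^2048=348, 590^4096=171, 590^8192=874, 590^16384=953; 590^18925 = 590^1 * 590^4 * 590^8 * 590^32 * 590^64 * 590^128 * 590^256 * 590^2048 * 590^16384 = 354 (mod 1493); answer 354

354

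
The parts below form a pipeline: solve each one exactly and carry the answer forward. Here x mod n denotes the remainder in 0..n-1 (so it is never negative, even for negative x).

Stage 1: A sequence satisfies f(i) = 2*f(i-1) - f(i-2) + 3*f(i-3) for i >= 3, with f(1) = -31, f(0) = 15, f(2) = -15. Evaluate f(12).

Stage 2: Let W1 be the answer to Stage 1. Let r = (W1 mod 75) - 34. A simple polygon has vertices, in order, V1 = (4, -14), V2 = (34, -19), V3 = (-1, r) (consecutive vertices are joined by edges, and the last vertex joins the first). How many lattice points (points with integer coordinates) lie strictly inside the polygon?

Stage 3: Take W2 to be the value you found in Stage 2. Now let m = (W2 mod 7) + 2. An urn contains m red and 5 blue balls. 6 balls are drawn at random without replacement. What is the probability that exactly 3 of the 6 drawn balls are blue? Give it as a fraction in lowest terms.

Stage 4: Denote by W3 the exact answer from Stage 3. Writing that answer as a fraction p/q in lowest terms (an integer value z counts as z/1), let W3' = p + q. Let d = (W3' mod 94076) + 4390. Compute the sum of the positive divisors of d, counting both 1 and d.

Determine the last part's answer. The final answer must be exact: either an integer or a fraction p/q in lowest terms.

Stage 1: f(3) = 2*(-15) - 1*(-31) + 3*(15) = 46; iterating: f(3)=46, f(4)=14, f(5)=-63, f(6)=-2, f(7)=101, f(8)=15, f(9)=-77, f(10)=134, f(11)=390, f(12)=415; answer 415
Stage 2: W1 = 415; r = 6; cross terms: (4*-19 - 34*-14)=400, (34*6 - -1*-19)=185, (-1*-14 - 4*6)=-10; twice the area = |575| = 575; area = 575/2; boundary points = 5 + 5 + 5 = 15; strictly interior points = area - boundary/2 + 1 = 281; answer 281
Stage 3: W2 = 281; m = 3; total draws C(8,6) = 28; favorable C(5,3)*C(3,3) = 10; P = 5/14; answer 5/14
Stage 4: W3 = 5/14; threaded value p + q = 19; d = 4409; 4409 is prime, so its only divisors are 1 and 4409; sigma = 1 + 4409 = 4410; answer 4410

4410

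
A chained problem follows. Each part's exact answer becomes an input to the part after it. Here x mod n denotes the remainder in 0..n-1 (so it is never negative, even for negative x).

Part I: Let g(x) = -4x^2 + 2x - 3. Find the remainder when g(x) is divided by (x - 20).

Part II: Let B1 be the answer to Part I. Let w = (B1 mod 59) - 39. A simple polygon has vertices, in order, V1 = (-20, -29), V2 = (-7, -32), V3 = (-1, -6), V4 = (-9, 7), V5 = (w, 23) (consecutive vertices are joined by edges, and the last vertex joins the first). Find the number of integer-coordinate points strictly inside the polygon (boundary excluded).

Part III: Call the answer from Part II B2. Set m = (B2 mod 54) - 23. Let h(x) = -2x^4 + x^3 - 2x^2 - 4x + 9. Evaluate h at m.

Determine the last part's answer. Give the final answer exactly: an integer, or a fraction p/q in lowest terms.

-162766

Part I: remainder = value at the root: -4*(20)^2 + 2*(20)^1 - 3 = (-1600) + (40) + (-3) = -1563; answer -1563
Part II: B1 = -1563; w = -9; cross terms: (-20*-32 - -7*-29)=437, (-7*-6 - -1*-32)=10, (-1*7 - -9*-6)=-61, (-9*23 - -9*7)=-144, (-9*-29 - -20*23)=721; twice the area = |963| = 963; area = 963/2; boundary points = 1 + 2 + 1 + 16 + 1 = 21; strictly interior points = area - boundary/2 + 1 = 472; answer 472
Part III: B2 = 472; m = 17; -2*(17)^4 + 1*(17)^3 - 2*(17)^2 - 4*(17)^1 + 9 = (-167042) + (4913) + (-578) + (-68) + (9) = -162766; answer -162766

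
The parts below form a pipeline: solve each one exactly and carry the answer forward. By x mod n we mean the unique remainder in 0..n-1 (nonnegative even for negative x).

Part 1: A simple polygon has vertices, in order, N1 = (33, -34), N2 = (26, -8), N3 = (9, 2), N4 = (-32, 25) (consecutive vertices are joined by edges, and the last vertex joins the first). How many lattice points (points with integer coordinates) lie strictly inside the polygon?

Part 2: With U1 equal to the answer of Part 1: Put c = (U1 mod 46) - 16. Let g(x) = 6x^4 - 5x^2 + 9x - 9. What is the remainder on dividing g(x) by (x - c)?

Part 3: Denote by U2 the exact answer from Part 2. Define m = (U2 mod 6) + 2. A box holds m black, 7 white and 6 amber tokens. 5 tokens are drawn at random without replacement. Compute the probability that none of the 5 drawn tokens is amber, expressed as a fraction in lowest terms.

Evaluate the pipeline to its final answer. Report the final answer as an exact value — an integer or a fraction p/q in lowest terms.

Part 1: cross terms: (33*-8 - 26*-34)=620, (26*2 - 9*-8)=124, (9*25 - -32*2)=289, (-32*-34 - 33*25)=263; twice the area = |1296| = 1296; area = 648; boundary points = 1 + 1 + 1 + 1 = 4; strictly interior points = area - boundary/2 + 1 = 647; answer 647
Part 2: U1 = 647; c = -13; remainder = value at the root: 6*(-13)^4 - 5*(-13)^2 + 9*(-13)^1 - 9 = (171366) + (-845) + (-117) + (-9) = 170395; answer 170395
Part 3: U2 = 170395; m = 3; total draws C(16,5) = 4368; favorable C(10,5) = 252; P = 3/52; answer 3/52

3/52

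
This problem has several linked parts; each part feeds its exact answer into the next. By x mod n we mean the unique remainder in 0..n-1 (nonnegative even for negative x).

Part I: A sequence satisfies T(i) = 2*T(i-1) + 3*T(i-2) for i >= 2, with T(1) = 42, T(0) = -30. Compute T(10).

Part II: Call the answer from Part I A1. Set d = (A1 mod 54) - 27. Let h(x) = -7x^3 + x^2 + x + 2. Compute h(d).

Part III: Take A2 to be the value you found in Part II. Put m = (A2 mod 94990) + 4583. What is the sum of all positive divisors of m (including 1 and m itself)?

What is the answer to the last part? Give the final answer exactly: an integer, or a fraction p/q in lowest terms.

Part I: T(2) = 2*(42) + 3*(-30) = -6; iterating: T(2)=-6, T(3)=114, T(4)=210, T(5)=762, T(6)=2154, T(7)=6594, T(8)=19650, T(9)=59082, T(10)=177114; answer 177114
Part II: A1 = 177114; d = 21; -7*(21)^3 + 1*(21)^2 + 1*(21)^1 + 2 = (-64827) + (441) + (21) + (2) = -64363; answer -64363
Part III: A2 = -64363; m = 35210; 35210 = 2 * 5 * 7 * 503; sigma = (1 + 2) * (1 + 5) * (1 + 7) * (1 + 503) = 3 * 6 * 8 * 504 = 72576; answer 72576

72576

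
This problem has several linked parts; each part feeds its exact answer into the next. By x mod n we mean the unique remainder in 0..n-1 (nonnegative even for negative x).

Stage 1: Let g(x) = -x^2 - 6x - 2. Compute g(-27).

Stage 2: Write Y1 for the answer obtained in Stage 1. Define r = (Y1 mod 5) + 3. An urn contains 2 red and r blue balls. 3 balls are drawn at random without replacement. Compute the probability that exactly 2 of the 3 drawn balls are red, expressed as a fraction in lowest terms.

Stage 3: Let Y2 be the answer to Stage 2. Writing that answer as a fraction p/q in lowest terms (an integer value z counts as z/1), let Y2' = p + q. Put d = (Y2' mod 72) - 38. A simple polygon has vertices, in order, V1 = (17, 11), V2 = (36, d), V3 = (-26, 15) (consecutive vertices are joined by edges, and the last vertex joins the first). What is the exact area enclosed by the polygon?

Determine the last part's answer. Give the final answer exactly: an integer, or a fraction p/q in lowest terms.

1773/2

Stage 1: -1*(-27)^2 - 6*(-27)^1 - 2 = (-729) + (162) + (-2) = -569; answer -569
Stage 2: Y1 = -569; r = 4; total draws C(6,3) = 20; favorable C(2,2)*C(4,1) = 4; P = 1/5; answer 1/5
Stage 3: Y2 = 1/5; threaded value p + q = 6; d = -32; cross terms: (17*-32 - 36*11)=-940, (36*15 - -26*-32)=-292, (-26*11 - 17*15)=-541; twice the area = |-1773| = 1773; area = 1773/2; answer 1773/2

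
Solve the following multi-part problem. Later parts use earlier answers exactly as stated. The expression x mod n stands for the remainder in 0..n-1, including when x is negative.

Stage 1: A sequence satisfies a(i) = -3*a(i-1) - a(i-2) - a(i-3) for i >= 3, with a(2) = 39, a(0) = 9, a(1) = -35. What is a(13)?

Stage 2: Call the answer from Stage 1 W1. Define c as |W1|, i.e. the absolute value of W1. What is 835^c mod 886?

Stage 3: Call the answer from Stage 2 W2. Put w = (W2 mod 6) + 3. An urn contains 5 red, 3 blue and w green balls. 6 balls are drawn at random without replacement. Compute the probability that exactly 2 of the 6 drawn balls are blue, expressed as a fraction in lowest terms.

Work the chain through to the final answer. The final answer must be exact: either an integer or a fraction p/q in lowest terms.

Stage 1: a(3) = -3*(39) - 1*(-35) - 1*(9) = -91; iterating: a(3)=-91, a(4)=269, a(5)=-755, a(6)=2087, a(7)=-5775, a(8)=15993, a(9)=-44291, a(10)=122655, a(11)=-339667, a(12)=940637, a(13)=-2604899; answer -2604899
Stage 2: W1 = -2604899; c = 2604899; squarings mod 886: 835^1=835, 835^2=829, 835^4=591, 835^8=197, 835^16=711, 835^32=501, 835^64=263, 835^128=61, 835^256=177, 835^512=319, 835^1024=757, 835^2048=693, 835^4096=37, 835^8192=483, 835^16384=271, 835^32768=789, 835^65536=549, 835^131072=161, 835^262144=227, 835^524288=141, 835^1048576=389, 835^2097152=701; 835^2604899 = 835^1 * 835^2 * 835^32 * 835^64 * 835^256 * 835^512 * 835^1024 * 835^2048 * 835^4096 * 835^8192 * 835^32768 * 835^65536 * 835^131072 * 835^262144 * 835^2097152 = 471 (mod 886); answer 471
Stage 3: W2 = 471; w = 6; total draws C(14,6) = 3003; favorable C(3,2)*C(11,4) = 990; P = 30/91; answer 30/91

30/91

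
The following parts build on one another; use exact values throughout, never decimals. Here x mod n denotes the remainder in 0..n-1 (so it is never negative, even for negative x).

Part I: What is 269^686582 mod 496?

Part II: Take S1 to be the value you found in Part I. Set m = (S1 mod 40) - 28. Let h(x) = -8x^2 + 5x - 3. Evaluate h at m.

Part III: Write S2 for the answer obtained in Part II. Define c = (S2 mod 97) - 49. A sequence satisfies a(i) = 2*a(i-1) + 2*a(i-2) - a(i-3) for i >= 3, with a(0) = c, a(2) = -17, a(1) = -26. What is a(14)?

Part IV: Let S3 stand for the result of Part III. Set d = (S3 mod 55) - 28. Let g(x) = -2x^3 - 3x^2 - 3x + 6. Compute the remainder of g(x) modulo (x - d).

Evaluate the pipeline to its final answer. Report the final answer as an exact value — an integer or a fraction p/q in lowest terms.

-22808

Part I: squarings mod 496: 269^1=269, 269^2=441, 269^4=49, 269^8=417, 269^16=289, 269^32=193, 269^64=49, 269^128=417, 269^256=289, 269^512=193, 269^1024=49, 269^2048=417, 269^4096=289, 269^8192=193, 269^16384=49, 269^32768=417, 269^65536=289, 269^131072=193, 269^262144=49, 269^524288=417; 269^686582 = 269^2 * 269^4 * 269^16 * 269^32 * 269^64 * 269^128 * 269^256 * 269^2048 * 269^4096 * 269^8192 * 269^16384 * 269^131072 * 269^524288 = 441 (mod 496); answer 441
Part II: S1 = 441; m = -27; -8*(-27)^2 + 5*(-27)^1 - 3 = (-5832) + (-135) + (-3) = -5970; answer -5970
Part III: S2 = -5970; c = -5; a(3) = 2*(-17) + 2*(-26) - 1*(-5) = -81; iterating: a(3)=-81, a(4)=-170, a(5)=-485, a(6)=-1229, a(7)=-3258, a(8)=-8489, a(9)=-22265, a(10)=-58250, a(11)=-152541, a(12)=-399317, a(13)=-1045466, a(14)=-2737025; answer -2737025
Part IV: S3 = -2737025; d = 22; remainder = value at the root: -2*(22)^3 - 3*(22)^2 - 3*(22)^1 + 6 = (-21296) + (-1452) + (-66) + (6) = -22808; answer -22808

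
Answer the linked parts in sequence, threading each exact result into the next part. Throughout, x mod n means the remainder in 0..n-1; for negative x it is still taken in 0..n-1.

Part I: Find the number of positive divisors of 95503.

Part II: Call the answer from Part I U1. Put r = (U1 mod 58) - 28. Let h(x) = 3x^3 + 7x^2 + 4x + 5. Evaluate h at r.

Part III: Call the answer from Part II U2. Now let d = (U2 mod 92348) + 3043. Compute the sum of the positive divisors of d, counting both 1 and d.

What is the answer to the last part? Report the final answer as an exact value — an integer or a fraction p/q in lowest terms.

133056

Part I: 95503 = 43 * 2221; number of divisors = (1+1) * (1+1) = 4; answer 4
Part II: U1 = 4; r = -24; 3*(-24)^3 + 7*(-24)^2 + 4*(-24)^1 + 5 = (-41472) + (4032) + (-96) + (5) = -37531; answer -37531
Part III: U2 = -37531; d = 57860; 57860 = 2^2 * 5 * 11 * 263; sigma = (1 + 2 + 4) * (1 + 5) * (1 + 11) * (1 + 263) = 7 * 6 * 12 * 264 = 133056; answer 133056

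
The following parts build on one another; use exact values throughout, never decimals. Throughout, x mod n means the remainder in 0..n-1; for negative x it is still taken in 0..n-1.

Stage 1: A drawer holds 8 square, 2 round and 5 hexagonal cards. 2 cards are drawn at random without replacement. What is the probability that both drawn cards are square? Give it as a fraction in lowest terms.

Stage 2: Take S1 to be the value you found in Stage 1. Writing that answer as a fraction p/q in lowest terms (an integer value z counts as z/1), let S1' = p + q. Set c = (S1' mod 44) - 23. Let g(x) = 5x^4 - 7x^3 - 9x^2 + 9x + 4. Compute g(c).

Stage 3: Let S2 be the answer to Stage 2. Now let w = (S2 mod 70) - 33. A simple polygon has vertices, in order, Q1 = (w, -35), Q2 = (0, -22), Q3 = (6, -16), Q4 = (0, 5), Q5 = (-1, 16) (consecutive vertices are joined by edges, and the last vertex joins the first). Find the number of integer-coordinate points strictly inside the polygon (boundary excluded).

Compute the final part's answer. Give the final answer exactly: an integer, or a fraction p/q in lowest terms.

495

Stage 1: total draws C(15,2) = 105; favorable C(8,2) = 28; P = 4/15; answer 4/15
Stage 2: S1 = 4/15; threaded value p + q = 19; c = -4; 5*(-4)^4 - 7*(-4)^3 - 9*(-4)^2 + 9*(-4)^1 + 4 = (1280) + (448) + (-144) + (-36) + (4) = 1552; answer 1552
Stage 3: S2 = 1552; w = -21; cross terms: (-21*-22 - 0*-35)=462, (0*-16 - 6*-22)=132, (6*5 - 0*-16)=30, (0*16 - -1*5)=5, (-1*-35 - -21*16)=371; twice the area = |1000| = 1000; area = 500; boundary points = 1 + 6 + 3 + 1 + 1 = 12; strictly interior points = area - boundary/2 + 1 = 495; answer 495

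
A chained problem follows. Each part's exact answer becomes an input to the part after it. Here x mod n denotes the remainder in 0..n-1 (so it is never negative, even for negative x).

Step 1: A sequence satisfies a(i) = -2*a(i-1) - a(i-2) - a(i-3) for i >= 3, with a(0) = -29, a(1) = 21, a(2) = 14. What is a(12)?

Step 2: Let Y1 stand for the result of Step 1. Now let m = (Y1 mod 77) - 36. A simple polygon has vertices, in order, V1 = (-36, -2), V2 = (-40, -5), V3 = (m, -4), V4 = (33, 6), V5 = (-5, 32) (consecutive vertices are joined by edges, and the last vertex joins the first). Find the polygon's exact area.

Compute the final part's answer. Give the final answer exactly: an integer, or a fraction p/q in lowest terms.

Step 1: a(3) = -2*(14) - 1*(21) - 1*(-29) = -20; iterating: a(3)=-20, a(4)=5, a(5)=-4, a(6)=23, a(7)=-47, a(8)=75, a(9)=-126, a(10)=224, a(11)=-397, a(12)=696; answer 696
Step 2: Y1 = 696; m = -33; cross terms: (-36*-5 - -40*-2)=100, (-40*-4 - -33*-5)=-5, (-33*6 - 33*-4)=-66, (33*32 - -5*6)=1086, (-5*-2 - -36*32)=1162; twice the area = |2277| = 2277; area = 2277/2; answer 2277/2

2277/2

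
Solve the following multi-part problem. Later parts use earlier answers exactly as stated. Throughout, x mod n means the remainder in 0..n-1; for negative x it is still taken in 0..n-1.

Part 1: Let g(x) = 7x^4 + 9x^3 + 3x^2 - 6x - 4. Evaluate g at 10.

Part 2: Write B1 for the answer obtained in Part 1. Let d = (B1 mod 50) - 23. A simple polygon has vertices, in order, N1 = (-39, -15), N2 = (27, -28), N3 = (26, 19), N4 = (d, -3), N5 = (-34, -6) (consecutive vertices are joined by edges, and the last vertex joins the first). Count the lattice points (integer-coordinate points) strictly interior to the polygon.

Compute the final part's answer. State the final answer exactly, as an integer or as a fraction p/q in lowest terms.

1253

Part 1: 7*(10)^4 + 9*(10)^3 + 3*(10)^2 - 6*(10)^1 - 4 = (70000) + (9000) + (300) + (-60) + (-4) = 79236; answer 79236
Part 2: B1 = 79236; d = 13; cross terms: (-39*-28 - 27*-15)=1497, (27*19 - 26*-28)=1241, (26*-3 - 13*19)=-325, (13*-6 - -34*-3)=-180, (-34*-15 - -39*-6)=276; twice the area = |2509| = 2509; area = 2509/2; boundary points = 1 + 1 + 1 + 1 + 1 = 5; strictly interior points = area - boundary/2 + 1 = 1253; answer 1253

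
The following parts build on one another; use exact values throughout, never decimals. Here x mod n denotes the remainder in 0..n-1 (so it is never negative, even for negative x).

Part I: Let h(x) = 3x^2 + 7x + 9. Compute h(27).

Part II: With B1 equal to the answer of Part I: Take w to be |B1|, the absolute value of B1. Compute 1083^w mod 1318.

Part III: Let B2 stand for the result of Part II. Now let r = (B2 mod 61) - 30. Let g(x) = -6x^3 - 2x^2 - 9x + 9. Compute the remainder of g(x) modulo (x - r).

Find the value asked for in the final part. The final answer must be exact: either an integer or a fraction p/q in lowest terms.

Part I: 3*(27)^2 + 7*(27)^1 + 9 = (2187) + (189) + (9) = 2385; answer 2385
Part II: B1 = 2385; w = 2385; squarings mod 1318: 1083^1=1083, 1083^2=1187, 1083^4=27, 1083^8=729, 1083^16=287, 1083^32=653, 1083^64=695, 1083^128=637, 1083^256=1143, 1083^512=311, 1083^1024=507, 1083^2048=39; 1083^2385 = 1083^1 * 1083^16 * 1083^64 * 1083^256 * 1083^2048 = 753 (mod 1318); answer 753
Part III: B2 = 753; r = -9; remainder = value at the root: -6*(-9)^3 - 2*(-9)^2 - 9*(-9)^1 + 9 = (4374) + (-162) + (81) + (9) = 4302; answer 4302

4302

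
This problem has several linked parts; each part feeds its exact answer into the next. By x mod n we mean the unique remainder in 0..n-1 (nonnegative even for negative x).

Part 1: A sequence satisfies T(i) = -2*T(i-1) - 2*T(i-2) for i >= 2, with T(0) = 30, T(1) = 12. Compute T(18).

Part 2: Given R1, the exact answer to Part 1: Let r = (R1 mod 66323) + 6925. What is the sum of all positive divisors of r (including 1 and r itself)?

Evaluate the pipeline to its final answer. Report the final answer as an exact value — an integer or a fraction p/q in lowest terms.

Part 1: T(2) = -2*(12) - 2*(30) = -84; iterating: T(2)=-84, T(3)=144, T(4)=-120, T(5)=-48, T(6)=336, T(7)=-576, T(8)=480, T(9)=192, T(10)=-1344, T(11)=2304, T(12)=-1920, T(13)=-768, T(14)=5376, T(15)=-9216, T(16)=7680, T(17)=3072, T(18)=-21504; answer -21504
Part 2: R1 = -21504; r = 51744; 51744 = 2^5 * 3 * 7^2 * 11; sigma = (1 + 2 + 4 + 8 + 16 + 32) * (1 + 3) * (1 + 7 + 49) * (1 + 11) = 63 * 4 * 57 * 12 = 172368; answer 172368

172368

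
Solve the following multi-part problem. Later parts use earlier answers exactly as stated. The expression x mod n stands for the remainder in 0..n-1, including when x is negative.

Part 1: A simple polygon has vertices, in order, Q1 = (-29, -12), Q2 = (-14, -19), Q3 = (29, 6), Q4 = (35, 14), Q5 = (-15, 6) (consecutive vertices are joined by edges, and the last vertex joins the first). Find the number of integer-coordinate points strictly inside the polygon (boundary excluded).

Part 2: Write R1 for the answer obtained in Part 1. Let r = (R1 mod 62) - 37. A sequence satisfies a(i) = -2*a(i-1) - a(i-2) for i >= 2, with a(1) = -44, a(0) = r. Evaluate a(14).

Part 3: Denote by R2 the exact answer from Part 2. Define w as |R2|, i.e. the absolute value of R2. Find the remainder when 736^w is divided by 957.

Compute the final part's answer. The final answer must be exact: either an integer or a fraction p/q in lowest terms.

Part 1: cross terms: (-29*-19 - -14*-12)=383, (-14*6 - 29*-19)=467, (29*14 - 35*6)=196, (35*6 - -15*14)=420, (-15*-12 - -29*6)=354; twice the area = |1820| = 1820; area = 910; boundary points = 1 + 1 + 2 + 2 + 2 = 8; strictly interior points = area - boundary/2 + 1 = 907; answer 907
Part 2: R1 = 907; r = 2; a(2) = -2*(-44) - 1*(2) = 86; iterating: a(2)=86, a(3)=-128, a(4)=170, a(5)=-212, a(6)=254, a(7)=-296, a(8)=338, a(9)=-380, a(10)=422, a(11)=-464, a(12)=506, a(13)=-548, a(14)=590; answer 590
Part 3: R2 = 590; w = 590; squarings mod 957: 736^1=736, 736^2=34, 736^4=199, 736^8=364, 736^16=430, 736^32=199, 736^64=364, 736^128=430, 736^256=199, 736^512=364; 736^590 = 736^2 * 736^4 * 736^8 * 736^64 * 736^512 = 34 (mod 957); answer 34

34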